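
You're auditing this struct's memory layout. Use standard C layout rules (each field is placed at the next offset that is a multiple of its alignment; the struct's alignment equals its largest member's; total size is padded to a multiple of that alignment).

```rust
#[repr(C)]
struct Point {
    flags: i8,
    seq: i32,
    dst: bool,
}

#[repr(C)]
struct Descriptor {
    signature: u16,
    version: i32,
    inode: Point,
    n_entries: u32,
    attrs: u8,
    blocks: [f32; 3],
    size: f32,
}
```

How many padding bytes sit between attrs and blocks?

Point: @0: flags [1B, align 1] → 1; +3 pad (align 4); @4: seq [4B, align 4] → 8; @8: dst [1B, align 1] → 9; +3 tail pad (align 4); size 12, align 4
@0: signature [2B, align 2] → 2
+2 pad (align 4)
@4: version [4B, align 4] → 8
@8: inode [12B, align 4] → 20
@20: n_entries [4B, align 4] → 24
@24: attrs [1B, align 1] → 25
+3 pad (align 4)
@28: blocks [12B, align 4] → 40

3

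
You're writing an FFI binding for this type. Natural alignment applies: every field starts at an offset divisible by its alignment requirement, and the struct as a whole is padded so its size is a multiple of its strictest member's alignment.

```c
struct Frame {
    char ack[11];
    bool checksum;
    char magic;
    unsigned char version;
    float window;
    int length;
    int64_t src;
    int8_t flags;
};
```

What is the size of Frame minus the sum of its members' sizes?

9

@0: ack [11B, align 1] → 11
@11: checksum [1B, align 1] → 12
@12: magic [1B, align 1] → 13
@13: version [1B, align 1] → 14
+2 pad (align 4)
@16: window [4B, align 4] → 20
@20: length [4B, align 4] → 24
@24: src [8B, align 8] → 32
@32: flags [1B, align 1] → 33
+7 tail pad (align 8)
size 40, align 8
data bytes 31, size 40 → padding 9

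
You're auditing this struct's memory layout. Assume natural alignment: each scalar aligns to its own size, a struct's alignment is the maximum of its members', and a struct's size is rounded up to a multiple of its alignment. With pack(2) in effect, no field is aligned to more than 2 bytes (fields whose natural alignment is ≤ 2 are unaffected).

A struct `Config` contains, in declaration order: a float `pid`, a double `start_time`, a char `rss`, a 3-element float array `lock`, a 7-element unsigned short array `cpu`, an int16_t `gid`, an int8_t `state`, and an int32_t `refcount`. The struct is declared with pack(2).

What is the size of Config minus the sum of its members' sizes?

2

pid at 0 (size 4, align 2) → ends 4
start_time at 4 (size 8, align 2) → ends 12
rss at 12 (size 1, align 1) → ends 13
pad 1 to align 2 for lock
lock at 14 (size 12, align 2) → ends 26
cpu at 26 (size 14, align 2) → ends 40
gid at 40 (size 2, align 2) → ends 42
state at 42 (size 1, align 1) → ends 43
pad 1 to align 2 for refcount
refcount at 44 (size 4, align 2) → ends 48
total 48 bytes, alignment 2
data bytes 46, size 48 → padding 2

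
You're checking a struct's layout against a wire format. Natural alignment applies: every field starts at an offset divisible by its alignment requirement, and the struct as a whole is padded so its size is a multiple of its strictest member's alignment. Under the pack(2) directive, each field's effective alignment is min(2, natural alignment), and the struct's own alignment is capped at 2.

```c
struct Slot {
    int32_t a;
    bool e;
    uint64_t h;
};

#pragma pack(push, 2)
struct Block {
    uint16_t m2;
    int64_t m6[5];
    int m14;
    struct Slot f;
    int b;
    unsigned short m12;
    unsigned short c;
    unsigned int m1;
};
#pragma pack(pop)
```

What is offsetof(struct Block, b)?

62

Slot: @0: a [4B, align 4] → 4; @4: e [1B, align 1] → 5; +3 pad (align 8); @8: h [8B, align 8] → 16; size 16, align 8
@0: m2 [2B, align 2] → 2
@2: m6 [40B, align 2] → 42
@42: m14 [4B, align 2] → 46
@46: f [16B, align 2] → 62
@62: b [4B, align 2] → 66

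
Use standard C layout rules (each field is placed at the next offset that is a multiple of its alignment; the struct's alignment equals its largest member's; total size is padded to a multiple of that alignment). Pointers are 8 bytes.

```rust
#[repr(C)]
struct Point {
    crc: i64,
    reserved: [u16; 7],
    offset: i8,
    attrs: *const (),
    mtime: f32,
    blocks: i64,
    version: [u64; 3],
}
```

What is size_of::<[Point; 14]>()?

1008

0..8  crc  (8B, 8-aligned)
8..22  reserved  (14B, 2-aligned)
22..23  offset  (1B, 1-aligned)
23..24  -- padding (1B)
24..32  attrs  (8B, 8-aligned)
32..36  mtime  (4B, 4-aligned)
36..40  -- padding (4B)
40..48  blocks  (8B, 8-aligned)
48..72  version  (24B, 8-aligned)
sizeof = 72, alignof = 8
array of 14: 14 × 72 = 1008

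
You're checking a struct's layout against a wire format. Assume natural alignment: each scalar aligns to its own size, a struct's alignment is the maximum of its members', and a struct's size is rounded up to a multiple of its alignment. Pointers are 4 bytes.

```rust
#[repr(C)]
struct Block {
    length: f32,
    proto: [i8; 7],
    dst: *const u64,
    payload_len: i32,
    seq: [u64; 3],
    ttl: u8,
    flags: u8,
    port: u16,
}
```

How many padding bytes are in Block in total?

9

0..4  length  (4B, 4-aligned)
4..11  proto  (7B, 1-aligned)
11..12  -- padding (1B)
12..16  dst  (4B, 4-aligned)
16..20  payload_len  (4B, 4-aligned)
20..24  -- padding (4B)
24..48  seq  (24B, 8-aligned)
48..49  ttl  (1B, 1-aligned)
49..50  flags  (1B, 1-aligned)
50..52  port  (2B, 2-aligned)
52..56  -- tail padding (4B)
sizeof = 56, alignof = 8
data bytes 47, size 56 → padding 9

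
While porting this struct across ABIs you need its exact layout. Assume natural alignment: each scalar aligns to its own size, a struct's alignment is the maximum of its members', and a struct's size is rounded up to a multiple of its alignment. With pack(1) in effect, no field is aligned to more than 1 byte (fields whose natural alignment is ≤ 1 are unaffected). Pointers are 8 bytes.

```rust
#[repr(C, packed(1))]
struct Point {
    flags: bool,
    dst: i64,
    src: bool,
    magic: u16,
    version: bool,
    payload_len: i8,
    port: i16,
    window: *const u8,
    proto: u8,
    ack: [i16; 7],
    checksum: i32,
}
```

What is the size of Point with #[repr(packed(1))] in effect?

0..1  flags  (1B, 1-aligned)
1..9  dst  (8B, 1-aligned)
9..10  src  (1B, 1-aligned)
10..12  magic  (2B, 1-aligned)
12..13  version  (1B, 1-aligned)
13..14  payload_len  (1B, 1-aligned)
14..16  port  (2B, 1-aligned)
16..24  window  (8B, 1-aligned)
24..25  proto  (1B, 1-aligned)
25..39  ack  (14B, 1-aligned)
39..43  checksum  (4B, 1-aligned)
sizeof = 43, alignof = 1

43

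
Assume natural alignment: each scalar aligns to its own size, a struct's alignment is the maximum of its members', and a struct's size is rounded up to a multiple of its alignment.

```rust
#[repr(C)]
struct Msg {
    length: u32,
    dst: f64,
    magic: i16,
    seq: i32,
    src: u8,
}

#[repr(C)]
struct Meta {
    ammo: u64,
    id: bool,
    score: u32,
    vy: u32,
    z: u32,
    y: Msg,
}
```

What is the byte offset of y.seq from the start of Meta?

Msg: length at 0 (size 4, align 4) → ends 4; pad 4 to align 8 for dst; dst at 8 (size 8, align 8) → ends 16; magic at 16 (size 2, align 2) → ends 18; pad 2 to align 4 for seq; seq at 20 (size 4, align 4) → ends 24; src at 24 (size 1, align 1) → ends 25; tail pad 7 to reach multiple of 8; total 32 bytes, alignment 8
ammo at 0 (size 8, align 8) → ends 8
id at 8 (size 1, align 1) → ends 9
pad 3 to align 4 for score
score at 12 (size 4, align 4) → ends 16
vy at 16 (size 4, align 4) → ends 20
z at 20 (size 4, align 4) → ends 24
y at 24 (size 32, align 8) → ends 56
within Msg: seq at 20
24 + 20 = 44

44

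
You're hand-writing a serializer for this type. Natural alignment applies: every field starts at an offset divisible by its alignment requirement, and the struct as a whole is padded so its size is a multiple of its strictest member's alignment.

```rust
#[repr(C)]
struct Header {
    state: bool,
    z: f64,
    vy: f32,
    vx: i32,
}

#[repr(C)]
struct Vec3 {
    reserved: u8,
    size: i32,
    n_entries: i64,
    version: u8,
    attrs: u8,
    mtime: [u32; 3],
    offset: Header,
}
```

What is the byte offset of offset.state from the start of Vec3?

32

Header: 0..1  state  (1B, 1-aligned); 1..8  -- padding (7B); 8..16  z  (8B, 8-aligned); 16..20  vy  (4B, 4-aligned); 20..24  vx  (4B, 4-aligned); sizeof = 24, alignof = 8
0..1  reserved  (1B, 1-aligned)
1..4  -- padding (3B)
4..8  size  (4B, 4-aligned)
8..16  n_entries  (8B, 8-aligned)
16..17  version  (1B, 1-aligned)
17..18  attrs  (1B, 1-aligned)
18..20  -- padding (2B)
20..32  mtime  (12B, 4-aligned)
32..56  offset  (24B, 8-aligned)
within Header: state at 0
32 + 0 = 32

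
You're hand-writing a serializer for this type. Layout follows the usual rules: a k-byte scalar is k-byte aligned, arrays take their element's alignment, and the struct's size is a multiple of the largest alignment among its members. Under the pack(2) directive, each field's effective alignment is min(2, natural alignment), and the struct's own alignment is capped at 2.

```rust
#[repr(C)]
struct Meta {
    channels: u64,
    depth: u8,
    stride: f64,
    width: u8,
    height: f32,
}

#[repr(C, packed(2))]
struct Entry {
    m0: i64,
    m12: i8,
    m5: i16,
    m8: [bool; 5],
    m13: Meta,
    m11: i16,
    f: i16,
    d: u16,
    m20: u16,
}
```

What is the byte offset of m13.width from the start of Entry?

42

Meta: @0: channels [8B, align 8] → 8; @8: depth [1B, align 1] → 9; +7 pad (align 8); @16: stride [8B, align 8] → 24; @24: width [1B, align 1] → 25; +3 pad (align 4); @28: height [4B, align 4] → 32; size 32, align 8
@0: m0 [8B, align 2] → 8
@8: m12 [1B, align 1] → 9
+1 pad (align 2)
@10: m5 [2B, align 2] → 12
@12: m8 [5B, align 1] → 17
+1 pad (align 2)
@18: m13 [32B, align 2] → 50
within Meta: width at 24
18 + 24 = 42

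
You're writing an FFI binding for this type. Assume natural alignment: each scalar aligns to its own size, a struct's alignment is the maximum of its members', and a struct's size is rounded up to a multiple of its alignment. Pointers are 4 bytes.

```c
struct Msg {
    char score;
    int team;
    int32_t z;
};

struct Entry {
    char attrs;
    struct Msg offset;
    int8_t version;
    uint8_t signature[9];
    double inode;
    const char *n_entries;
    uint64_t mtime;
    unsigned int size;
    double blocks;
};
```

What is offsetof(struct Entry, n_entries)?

Msg: @0: score [1B, align 1] → 1; +3 pad (align 4); @4: team [4B, align 4] → 8; @8: z [4B, align 4] → 12; size 12, align 4
@0: attrs [1B, align 1] → 1
+3 pad (align 4)
@4: offset [12B, align 4] → 16
@16: version [1B, align 1] → 17
@17: signature [9B, align 1] → 26
+6 pad (align 8)
@32: inode [8B, align 8] → 40
@40: n_entries [4B, align 4] → 44

40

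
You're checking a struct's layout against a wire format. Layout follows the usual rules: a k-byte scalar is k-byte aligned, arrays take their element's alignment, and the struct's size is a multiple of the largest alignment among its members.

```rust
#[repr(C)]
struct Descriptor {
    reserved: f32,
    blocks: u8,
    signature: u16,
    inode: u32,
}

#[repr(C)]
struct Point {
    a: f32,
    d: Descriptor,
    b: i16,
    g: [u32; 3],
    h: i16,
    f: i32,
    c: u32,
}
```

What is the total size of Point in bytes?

44

Descriptor: reserved at 0 (size 4, align 4) → ends 4; blocks at 4 (size 1, align 1) → ends 5; pad 1 to align 2 for signature; signature at 6 (size 2, align 2) → ends 8; inode at 8 (size 4, align 4) → ends 12; total 12 bytes, alignment 4
a at 0 (size 4, align 4) → ends 4
d at 4 (size 12, align 4) → ends 16
b at 16 (size 2, align 2) → ends 18
pad 2 to align 4 for g
g at 20 (size 12, align 4) → ends 32
h at 32 (size 2, align 2) → ends 34
pad 2 to align 4 for f
f at 36 (size 4, align 4) → ends 40
c at 40 (size 4, align 4) → ends 44
total 44 bytes, alignment 4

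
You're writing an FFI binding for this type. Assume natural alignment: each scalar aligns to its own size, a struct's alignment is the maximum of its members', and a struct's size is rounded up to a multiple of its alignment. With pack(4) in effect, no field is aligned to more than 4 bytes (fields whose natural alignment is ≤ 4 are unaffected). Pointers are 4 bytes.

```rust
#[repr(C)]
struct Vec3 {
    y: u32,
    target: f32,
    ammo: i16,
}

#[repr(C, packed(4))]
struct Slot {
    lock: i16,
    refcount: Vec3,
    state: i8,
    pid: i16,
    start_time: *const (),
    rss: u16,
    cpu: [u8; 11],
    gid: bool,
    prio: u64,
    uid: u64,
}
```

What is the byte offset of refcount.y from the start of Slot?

Vec3: @0: y [4B, align 4] → 4; @4: target [4B, align 4] → 8; @8: ammo [2B, align 2] → 10; +2 tail pad (align 4); size 12, align 4
@0: lock [2B, align 2] → 2
+2 pad (align 4)
@4: refcount [12B, align 4] → 16
within Vec3: y at 0
4 + 0 = 4

4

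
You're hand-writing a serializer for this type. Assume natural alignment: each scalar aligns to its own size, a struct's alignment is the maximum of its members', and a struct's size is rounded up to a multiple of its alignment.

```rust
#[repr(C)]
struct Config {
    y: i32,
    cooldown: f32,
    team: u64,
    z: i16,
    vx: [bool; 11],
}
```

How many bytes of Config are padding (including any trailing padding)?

3

y at 0 (size 4, align 4) → ends 4
cooldown at 4 (size 4, align 4) → ends 8
team at 8 (size 8, align 8) → ends 16
z at 16 (size 2, align 2) → ends 18
vx at 18 (size 11, align 1) → ends 29
tail pad 3 to reach multiple of 8
total 32 bytes, alignment 8
data bytes 29, size 32 → padding 3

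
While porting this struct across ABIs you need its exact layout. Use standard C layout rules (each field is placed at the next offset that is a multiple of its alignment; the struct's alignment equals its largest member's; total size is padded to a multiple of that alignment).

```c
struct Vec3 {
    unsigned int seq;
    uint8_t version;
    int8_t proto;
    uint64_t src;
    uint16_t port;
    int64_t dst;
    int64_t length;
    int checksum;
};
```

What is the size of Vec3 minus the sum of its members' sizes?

seq at 0 (size 4, align 4) → ends 4
version at 4 (size 1, align 1) → ends 5
proto at 5 (size 1, align 1) → ends 6
pad 2 to align 8 for src
src at 8 (size 8, align 8) → ends 16
port at 16 (size 2, align 2) → ends 18
pad 6 to align 8 for dst
dst at 24 (size 8, align 8) → ends 32
length at 32 (size 8, align 8) → ends 40
checksum at 40 (size 4, align 4) → ends 44
tail pad 4 to reach multiple of 8
total 48 bytes, alignment 8
data bytes 36, size 48 → padding 12

12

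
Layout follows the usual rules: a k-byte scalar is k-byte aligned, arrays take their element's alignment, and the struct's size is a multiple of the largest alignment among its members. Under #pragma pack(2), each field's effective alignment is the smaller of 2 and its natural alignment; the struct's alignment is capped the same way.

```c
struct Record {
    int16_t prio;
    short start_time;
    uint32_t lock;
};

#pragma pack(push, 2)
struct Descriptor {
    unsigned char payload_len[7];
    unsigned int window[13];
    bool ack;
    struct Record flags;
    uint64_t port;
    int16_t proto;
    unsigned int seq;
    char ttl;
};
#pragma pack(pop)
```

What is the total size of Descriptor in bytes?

Record: 0..2  prio  (2B, 2-aligned); 2..4  start_time  (2B, 2-aligned); 4..8  lock  (4B, 4-aligned); sizeof = 8, alignof = 4
0..7  payload_len  (7B, 1-aligned)
7..8  -- padding (1B)
8..60  window  (52B, 2-aligned)
60..61  ack  (1B, 1-aligned)
61..62  -- padding (1B)
62..70  flags  (8B, 2-aligned)
70..78  port  (8B, 2-aligned)
78..80  proto  (2B, 2-aligned)
80..84  seq  (4B, 2-aligned)
84..85  ttl  (1B, 1-aligned)
85..86  -- tail padding (1B)
sizeof = 86, alignof = 2

86 bytes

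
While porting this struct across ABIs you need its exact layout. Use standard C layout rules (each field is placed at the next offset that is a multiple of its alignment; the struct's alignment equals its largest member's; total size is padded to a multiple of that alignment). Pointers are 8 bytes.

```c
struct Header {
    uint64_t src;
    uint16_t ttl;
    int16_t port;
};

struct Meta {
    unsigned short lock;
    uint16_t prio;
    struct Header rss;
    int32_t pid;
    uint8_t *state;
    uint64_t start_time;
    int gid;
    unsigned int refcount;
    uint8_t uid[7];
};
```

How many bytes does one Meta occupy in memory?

Header: src at 0 (size 8, align 8) → ends 8; ttl at 8 (size 2, align 2) → ends 10; port at 10 (size 2, align 2) → ends 12; tail pad 4 to reach multiple of 8; total 16 bytes, alignment 8
lock at 0 (size 2, align 2) → ends 2
prio at 2 (size 2, align 2) → ends 4
pad 4 to align 8 for rss
rss at 8 (size 16, align 8) → ends 24
pid at 24 (size 4, align 4) → ends 28
pad 4 to align 8 for state
state at 32 (size 8, align 8) → ends 40
start_time at 40 (size 8, align 8) → ends 48
gid at 48 (size 4, align 4) → ends 52
refcount at 52 (size 4, align 4) → ends 56
uid at 56 (size 7, align 1) → ends 63
tail pad 1 to reach multiple of 8
total 64 bytes, alignment 8

64 bytes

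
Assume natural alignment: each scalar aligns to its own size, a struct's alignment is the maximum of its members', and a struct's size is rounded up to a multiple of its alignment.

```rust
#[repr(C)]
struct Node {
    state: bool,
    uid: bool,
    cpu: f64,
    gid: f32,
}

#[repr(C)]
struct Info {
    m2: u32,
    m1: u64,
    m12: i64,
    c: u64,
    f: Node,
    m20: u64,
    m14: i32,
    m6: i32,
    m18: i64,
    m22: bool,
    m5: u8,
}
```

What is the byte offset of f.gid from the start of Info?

48

Node: 0..1  state  (1B, 1-aligned); 1..2  uid  (1B, 1-aligned); 2..8  -- padding (6B); 8..16  cpu  (8B, 8-aligned); 16..20  gid  (4B, 4-aligned); 20..24  -- tail padding (4B); sizeof = 24, alignof = 8
0..4  m2  (4B, 4-aligned)
4..8  -- padding (4B)
8..16  m1  (8B, 8-aligned)
16..24  m12  (8B, 8-aligned)
24..32  c  (8B, 8-aligned)
32..56  f  (24B, 8-aligned)
within Node: gid at 16
32 + 16 = 48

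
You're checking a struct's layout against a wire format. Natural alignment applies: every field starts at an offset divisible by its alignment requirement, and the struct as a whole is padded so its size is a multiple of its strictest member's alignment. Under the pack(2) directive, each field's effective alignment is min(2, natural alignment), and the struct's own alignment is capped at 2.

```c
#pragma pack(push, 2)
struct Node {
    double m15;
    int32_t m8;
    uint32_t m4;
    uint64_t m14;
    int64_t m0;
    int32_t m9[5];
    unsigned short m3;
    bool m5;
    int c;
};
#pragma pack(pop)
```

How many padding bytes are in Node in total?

1

0..8  m15  (8B, 2-aligned)
8..12  m8  (4B, 2-aligned)
12..16  m4  (4B, 2-aligned)
16..24  m14  (8B, 2-aligned)
24..32  m0  (8B, 2-aligned)
32..52  m9  (20B, 2-aligned)
52..54  m3  (2B, 2-aligned)
54..55  m5  (1B, 1-aligned)
55..56  -- padding (1B)
56..60  c  (4B, 2-aligned)
sizeof = 60, alignof = 2
data bytes 59, size 60 → padding 1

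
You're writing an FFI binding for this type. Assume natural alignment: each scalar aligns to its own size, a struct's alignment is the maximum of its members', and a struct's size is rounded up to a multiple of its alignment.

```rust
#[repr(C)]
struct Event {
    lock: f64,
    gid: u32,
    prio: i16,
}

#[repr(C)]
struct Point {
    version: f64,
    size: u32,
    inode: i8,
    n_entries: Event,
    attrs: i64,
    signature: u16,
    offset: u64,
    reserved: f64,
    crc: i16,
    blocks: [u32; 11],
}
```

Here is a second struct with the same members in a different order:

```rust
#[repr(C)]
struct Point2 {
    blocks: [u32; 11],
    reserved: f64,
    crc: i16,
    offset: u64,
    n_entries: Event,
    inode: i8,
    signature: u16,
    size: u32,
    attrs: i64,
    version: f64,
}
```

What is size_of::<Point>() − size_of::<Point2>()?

Event: 0..8  lock  (8B, 8-aligned); 8..12  gid  (4B, 4-aligned); 12..14  prio  (2B, 2-aligned); 14..16  -- tail padding (2B); sizeof = 16, alignof = 8
0..8  version  (8B, 8-aligned)
8..12  size  (4B, 4-aligned)
12..13  inode  (1B, 1-aligned)
13..16  -- padding (3B)
16..32  n_entries  (16B, 8-aligned)
32..40  attrs  (8B, 8-aligned)
40..42  signature  (2B, 2-aligned)
42..48  -- padding (6B)
48..56  offset  (8B, 8-aligned)
56..64  reserved  (8B, 8-aligned)
64..66  crc  (2B, 2-aligned)
66..68  -- padding (2B)
68..112  blocks  (44B, 4-aligned)
sizeof = 112, alignof = 8
— Point2 —
0..44  blocks  (44B, 4-aligned)
44..48  -- padding (4B)
48..56  reserved  (8B, 8-aligned)
56..58  crc  (2B, 2-aligned)
58..64  -- padding (6B)
64..72  offset  (8B, 8-aligned)
72..88  n_entries  (16B, 8-aligned)
88..89  inode  (1B, 1-aligned)
89..90  -- padding (1B)
90..92  signature  (2B, 2-aligned)
92..96  size  (4B, 4-aligned)
96..104  attrs  (8B, 8-aligned)
104..112  version  (8B, 8-aligned)
sizeof = 112, alignof = 8
112 − 112 = 0

0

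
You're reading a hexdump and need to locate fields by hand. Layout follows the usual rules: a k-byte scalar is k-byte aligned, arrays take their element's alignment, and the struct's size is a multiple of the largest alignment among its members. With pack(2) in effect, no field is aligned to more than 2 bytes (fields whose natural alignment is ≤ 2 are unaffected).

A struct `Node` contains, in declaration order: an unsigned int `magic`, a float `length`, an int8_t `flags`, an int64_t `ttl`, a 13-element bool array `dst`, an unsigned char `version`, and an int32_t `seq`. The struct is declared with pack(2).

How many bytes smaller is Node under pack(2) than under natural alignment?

12

natural layout:
  0..4  magic  (4B, 4-aligned)
  4..8  length  (4B, 4-aligned)
  8..9  flags  (1B, 1-aligned)
  9..16  -- padding (7B)
  16..24  ttl  (8B, 8-aligned)
  24..37  dst  (13B, 1-aligned)
  37..38  version  (1B, 1-aligned)
  38..40  -- padding (2B)
  40..44  seq  (4B, 4-aligned)
  44..48  -- tail padding (4B)
  sizeof = 48, alignof = 8
packed(2) layout:
  0..4  magic  (4B, 2-aligned)
  4..8  length  (4B, 2-aligned)
  8..9  flags  (1B, 1-aligned)
  9..10  -- padding (1B)
  10..18  ttl  (8B, 2-aligned)
  18..31  dst  (13B, 1-aligned)
  31..32  version  (1B, 1-aligned)
  32..36  seq  (4B, 2-aligned)
  sizeof = 36, alignof = 2
48 − 36 = 12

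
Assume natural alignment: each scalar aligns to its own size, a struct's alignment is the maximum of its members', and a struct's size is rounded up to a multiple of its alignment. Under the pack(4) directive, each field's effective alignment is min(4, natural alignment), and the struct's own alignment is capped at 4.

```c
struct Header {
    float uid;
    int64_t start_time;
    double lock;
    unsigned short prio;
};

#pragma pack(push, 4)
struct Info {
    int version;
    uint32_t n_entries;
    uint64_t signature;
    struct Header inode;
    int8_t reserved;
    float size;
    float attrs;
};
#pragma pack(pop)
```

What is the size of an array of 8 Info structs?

Header: 0..4  uid  (4B, 4-aligned); 4..8  -- padding (4B); 8..16  start_time  (8B, 8-aligned); 16..24  lock  (8B, 8-aligned); 24..26  prio  (2B, 2-aligned); 26..32  -- tail padding (6B); sizeof = 32, alignof = 8
0..4  version  (4B, 4-aligned)
4..8  n_entries  (4B, 4-aligned)
8..16  signature  (8B, 4-aligned)
16..48  inode  (32B, 4-aligned)
48..49  reserved  (1B, 1-aligned)
49..52  -- padding (3B)
52..56  size  (4B, 4-aligned)
56..60  attrs  (4B, 4-aligned)
sizeof = 60, alignof = 4
array of 8: 8 × 60 = 480

480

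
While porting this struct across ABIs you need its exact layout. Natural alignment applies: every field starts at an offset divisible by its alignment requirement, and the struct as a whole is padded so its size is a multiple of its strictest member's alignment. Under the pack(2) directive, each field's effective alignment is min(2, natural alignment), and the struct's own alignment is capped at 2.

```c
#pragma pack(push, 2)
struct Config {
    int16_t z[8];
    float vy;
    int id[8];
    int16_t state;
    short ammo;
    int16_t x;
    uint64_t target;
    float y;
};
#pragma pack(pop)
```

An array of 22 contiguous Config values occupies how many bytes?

0..16  z  (16B, 2-aligned)
16..20  vy  (4B, 2-aligned)
20..52  id  (32B, 2-aligned)
52..54  state  (2B, 2-aligned)
54..56  ammo  (2B, 2-aligned)
56..58  x  (2B, 2-aligned)
58..66  target  (8B, 2-aligned)
66..70  y  (4B, 2-aligned)
sizeof = 70, alignof = 2
array of 22: 22 × 70 = 1540

1540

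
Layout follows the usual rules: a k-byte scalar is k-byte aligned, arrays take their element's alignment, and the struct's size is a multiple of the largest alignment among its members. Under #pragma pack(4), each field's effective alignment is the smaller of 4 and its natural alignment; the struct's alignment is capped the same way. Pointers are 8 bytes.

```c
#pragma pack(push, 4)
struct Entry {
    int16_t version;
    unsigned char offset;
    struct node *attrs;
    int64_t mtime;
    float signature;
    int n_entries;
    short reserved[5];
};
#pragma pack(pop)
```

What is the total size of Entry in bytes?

40 bytes

version at 0 (size 2, align 2) → ends 2
offset at 2 (size 1, align 1) → ends 3
pad 1 to align 4 for attrs
attrs at 4 (size 8, align 4) → ends 12
mtime at 12 (size 8, align 4) → ends 20
signature at 20 (size 4, align 4) → ends 24
n_entries at 24 (size 4, align 4) → ends 28
reserved at 28 (size 10, align 2) → ends 38
tail pad 2 to reach multiple of 4
total 40 bytes, alignment 4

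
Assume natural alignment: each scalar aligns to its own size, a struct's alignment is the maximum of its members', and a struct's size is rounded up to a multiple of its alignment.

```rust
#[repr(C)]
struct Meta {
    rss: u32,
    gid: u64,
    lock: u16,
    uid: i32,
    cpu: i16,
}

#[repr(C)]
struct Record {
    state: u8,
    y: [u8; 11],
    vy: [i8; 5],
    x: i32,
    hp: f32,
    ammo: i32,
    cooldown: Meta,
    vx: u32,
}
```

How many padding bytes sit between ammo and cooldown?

Meta: @0: rss [4B, align 4] → 4; +4 pad (align 8); @8: gid [8B, align 8] → 16; @16: lock [2B, align 2] → 18; +2 pad (align 4); @20: uid [4B, align 4] → 24; @24: cpu [2B, align 2] → 26; +6 tail pad (align 8); size 32, align 8
@0: state [1B, align 1] → 1
@1: y [11B, align 1] → 12
@12: vy [5B, align 1] → 17
+3 pad (align 4)
@20: x [4B, align 4] → 24
@24: hp [4B, align 4] → 28
@28: ammo [4B, align 4] → 32
@32: cooldown [32B, align 8] → 64

0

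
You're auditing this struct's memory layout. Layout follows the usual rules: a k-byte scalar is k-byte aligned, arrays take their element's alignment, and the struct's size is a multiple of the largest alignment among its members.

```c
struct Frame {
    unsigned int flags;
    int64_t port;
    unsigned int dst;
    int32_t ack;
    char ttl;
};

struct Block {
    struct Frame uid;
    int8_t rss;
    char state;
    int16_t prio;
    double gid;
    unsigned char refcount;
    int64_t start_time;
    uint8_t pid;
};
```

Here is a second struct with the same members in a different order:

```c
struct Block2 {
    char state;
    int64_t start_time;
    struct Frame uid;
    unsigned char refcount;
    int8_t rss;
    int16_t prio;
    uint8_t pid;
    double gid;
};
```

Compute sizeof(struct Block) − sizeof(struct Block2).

Frame: @0: flags [4B, align 4] → 4; +4 pad (align 8); @8: port [8B, align 8] → 16; @16: dst [4B, align 4] → 20; @20: ack [4B, align 4] → 24; @24: ttl [1B, align 1] → 25; +7 tail pad (align 8); size 32, align 8
@0: uid [32B, align 8] → 32
@32: rss [1B, align 1] → 33
@33: state [1B, align 1] → 34
@34: prio [2B, align 2] → 36
+4 pad (align 8)
@40: gid [8B, align 8] → 48
@48: refcount [1B, align 1] → 49
+7 pad (align 8)
@56: start_time [8B, align 8] → 64
@64: pid [1B, align 1] → 65
+7 tail pad (align 8)
size 72, align 8
— Block2 —
@0: state [1B, align 1] → 1
+7 pad (align 8)
@8: start_time [8B, align 8] → 16
@16: uid [32B, align 8] → 48
@48: refcount [1B, align 1] → 49
@49: rss [1B, align 1] → 50
@50: prio [2B, align 2] → 52
@52: pid [1B, align 1] → 53
+3 pad (align 8)
@56: gid [8B, align 8] → 64
size 64, align 8
72 − 64 = 8

8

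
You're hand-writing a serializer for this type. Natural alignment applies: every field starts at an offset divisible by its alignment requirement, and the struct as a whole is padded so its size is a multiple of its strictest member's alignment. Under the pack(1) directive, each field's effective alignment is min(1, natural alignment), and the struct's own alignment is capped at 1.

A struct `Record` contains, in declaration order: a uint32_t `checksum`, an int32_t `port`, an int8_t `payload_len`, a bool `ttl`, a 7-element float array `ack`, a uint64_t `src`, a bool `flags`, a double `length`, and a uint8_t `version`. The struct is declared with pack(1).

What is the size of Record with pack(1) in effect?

56

@0: checksum [4B, align 1] → 4
@4: port [4B, align 1] → 8
@8: payload_len [1B, align 1] → 9
@9: ttl [1B, align 1] → 10
@10: ack [28B, align 1] → 38
@38: src [8B, align 1] → 46
@46: flags [1B, align 1] → 47
@47: length [8B, align 1] → 55
@55: version [1B, align 1] → 56
size 56, align 1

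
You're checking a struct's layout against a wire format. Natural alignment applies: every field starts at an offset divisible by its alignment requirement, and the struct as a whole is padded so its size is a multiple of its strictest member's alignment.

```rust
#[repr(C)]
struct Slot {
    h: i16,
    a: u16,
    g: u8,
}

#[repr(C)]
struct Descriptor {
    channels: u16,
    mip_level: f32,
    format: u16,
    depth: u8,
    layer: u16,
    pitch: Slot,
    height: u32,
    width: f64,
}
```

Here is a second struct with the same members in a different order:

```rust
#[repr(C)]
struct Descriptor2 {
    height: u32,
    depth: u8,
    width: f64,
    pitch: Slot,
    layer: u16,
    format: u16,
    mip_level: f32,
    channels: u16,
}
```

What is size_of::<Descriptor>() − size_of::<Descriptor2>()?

Slot: h at 0 (size 2, align 2) → ends 2; a at 2 (size 2, align 2) → ends 4; g at 4 (size 1, align 1) → ends 5; tail pad 1 to reach multiple of 2; total 6 bytes, alignment 2
channels at 0 (size 2, align 2) → ends 2
pad 2 to align 4 for mip_level
mip_level at 4 (size 4, align 4) → ends 8
format at 8 (size 2, align 2) → ends 10
depth at 10 (size 1, align 1) → ends 11
pad 1 to align 2 for layer
layer at 12 (size 2, align 2) → ends 14
pitch at 14 (size 6, align 2) → ends 20
height at 20 (size 4, align 4) → ends 24
width at 24 (size 8, align 8) → ends 32
total 32 bytes, alignment 8
— Descriptor2 —
height at 0 (size 4, align 4) → ends 4
depth at 4 (size 1, align 1) → ends 5
pad 3 to align 8 for width
width at 8 (size 8, align 8) → ends 16
pitch at 16 (size 6, align 2) → ends 22
layer at 22 (size 2, align 2) → ends 24
format at 24 (size 2, align 2) → ends 26
pad 2 to align 4 for mip_level
mip_level at 28 (size 4, align 4) → ends 32
channels at 32 (size 2, align 2) → ends 34
tail pad 6 to reach multiple of 8
total 40 bytes, alignment 8
32 − 40 = -8

-8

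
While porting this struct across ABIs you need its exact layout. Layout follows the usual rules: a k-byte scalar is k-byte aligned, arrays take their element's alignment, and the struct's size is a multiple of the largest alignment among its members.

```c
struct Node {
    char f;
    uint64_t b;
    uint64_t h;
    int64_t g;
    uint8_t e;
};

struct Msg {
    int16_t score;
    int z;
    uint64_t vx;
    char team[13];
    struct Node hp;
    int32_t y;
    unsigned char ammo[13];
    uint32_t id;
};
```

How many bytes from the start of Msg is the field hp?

32

Node: @0: f [1B, align 1] → 1; +7 pad (align 8); @8: b [8B, align 8] → 16; @16: h [8B, align 8] → 24; @24: g [8B, align 8] → 32; @32: e [1B, align 1] → 33; +7 tail pad (align 8); size 40, align 8
@0: score [2B, align 2] → 2
+2 pad (align 4)
@4: z [4B, align 4] → 8
@8: vx [8B, align 8] → 16
@16: team [13B, align 1] → 29
+3 pad (align 8)
@32: hp [40B, align 8] → 72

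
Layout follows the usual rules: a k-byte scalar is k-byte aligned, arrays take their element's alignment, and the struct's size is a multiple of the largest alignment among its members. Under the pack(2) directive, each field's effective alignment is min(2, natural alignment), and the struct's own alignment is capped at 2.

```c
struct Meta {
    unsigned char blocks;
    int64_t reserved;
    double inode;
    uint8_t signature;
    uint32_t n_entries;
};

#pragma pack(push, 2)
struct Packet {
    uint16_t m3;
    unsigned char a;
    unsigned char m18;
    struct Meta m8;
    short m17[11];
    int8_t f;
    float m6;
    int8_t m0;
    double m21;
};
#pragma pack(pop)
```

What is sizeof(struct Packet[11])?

814

Meta: 0..1  blocks  (1B, 1-aligned); 1..8  -- padding (7B); 8..16  reserved  (8B, 8-aligned); 16..24  inode  (8B, 8-aligned); 24..25  signature  (1B, 1-aligned); 25..28  -- padding (3B); 28..32  n_entries  (4B, 4-aligned); sizeof = 32, alignof = 8
0..2  m3  (2B, 2-aligned)
2..3  a  (1B, 1-aligned)
3..4  m18  (1B, 1-aligned)
4..36  m8  (32B, 2-aligned)
36..58  m17  (22B, 2-aligned)
58..59  f  (1B, 1-aligned)
59..60  -- padding (1B)
60..64  m6  (4B, 2-aligned)
64..65  m0  (1B, 1-aligned)
65..66  -- padding (1B)
66..74  m21  (8B, 2-aligned)
sizeof = 74, alignof = 2
array of 11: 11 × 74 = 814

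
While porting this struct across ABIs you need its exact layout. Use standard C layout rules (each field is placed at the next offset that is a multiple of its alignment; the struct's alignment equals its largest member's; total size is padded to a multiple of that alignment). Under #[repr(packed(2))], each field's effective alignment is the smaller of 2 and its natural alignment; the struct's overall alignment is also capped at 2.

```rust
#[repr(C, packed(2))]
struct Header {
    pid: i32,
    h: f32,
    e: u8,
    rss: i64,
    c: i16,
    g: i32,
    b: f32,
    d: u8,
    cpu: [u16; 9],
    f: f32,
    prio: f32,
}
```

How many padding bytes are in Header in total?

@0: pid [4B, align 2] → 4
@4: h [4B, align 2] → 8
@8: e [1B, align 1] → 9
+1 pad (align 2)
@10: rss [8B, align 2] → 18
@18: c [2B, align 2] → 20
@20: g [4B, align 2] → 24
@24: b [4B, align 2] → 28
@28: d [1B, align 1] → 29
+1 pad (align 2)
@30: cpu [18B, align 2] → 48
@48: f [4B, align 2] → 52
@52: prio [4B, align 2] → 56
size 56, align 2
data bytes 54, size 56 → padding 2

2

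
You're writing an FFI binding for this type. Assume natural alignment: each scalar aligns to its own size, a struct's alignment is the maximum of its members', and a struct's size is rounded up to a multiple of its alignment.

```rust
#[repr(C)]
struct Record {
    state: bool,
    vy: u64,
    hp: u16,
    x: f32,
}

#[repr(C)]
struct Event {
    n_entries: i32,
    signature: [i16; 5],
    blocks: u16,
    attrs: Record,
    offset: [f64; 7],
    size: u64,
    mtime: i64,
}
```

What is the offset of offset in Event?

Record: state at 0 (size 1, align 1) → ends 1; pad 7 to align 8 for vy; vy at 8 (size 8, align 8) → ends 16; hp at 16 (size 2, align 2) → ends 18; pad 2 to align 4 for x; x at 20 (size 4, align 4) → ends 24; total 24 bytes, alignment 8
n_entries at 0 (size 4, align 4) → ends 4
signature at 4 (size 10, align 2) → ends 14
blocks at 14 (size 2, align 2) → ends 16
attrs at 16 (size 24, align 8) → ends 40
offset at 40 (size 56, align 8) → ends 96

40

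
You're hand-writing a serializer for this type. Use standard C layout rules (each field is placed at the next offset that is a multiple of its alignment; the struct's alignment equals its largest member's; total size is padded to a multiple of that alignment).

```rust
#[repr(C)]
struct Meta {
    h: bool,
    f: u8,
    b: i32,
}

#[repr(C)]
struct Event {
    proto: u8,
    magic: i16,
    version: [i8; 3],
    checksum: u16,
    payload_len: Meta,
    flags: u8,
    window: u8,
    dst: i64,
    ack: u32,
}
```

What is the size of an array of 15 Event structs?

600

Meta: 0..1  h  (1B, 1-aligned); 1..2  f  (1B, 1-aligned); 2..4  -- padding (2B); 4..8  b  (4B, 4-aligned); sizeof = 8, alignof = 4
0..1  proto  (1B, 1-aligned)
1..2  -- padding (1B)
2..4  magic  (2B, 2-aligned)
4..7  version  (3B, 1-aligned)
7..8  -- padding (1B)
8..10  checksum  (2B, 2-aligned)
10..12  -- padding (2B)
12..20  payload_len  (8B, 4-aligned)
20..21  flags  (1B, 1-aligned)
21..22  window  (1B, 1-aligned)
22..24  -- padding (2B)
24..32  dst  (8B, 8-aligned)
32..36  ack  (4B, 4-aligned)
36..40  -- tail padding (4B)
sizeof = 40, alignof = 8
array of 15: 15 × 40 = 600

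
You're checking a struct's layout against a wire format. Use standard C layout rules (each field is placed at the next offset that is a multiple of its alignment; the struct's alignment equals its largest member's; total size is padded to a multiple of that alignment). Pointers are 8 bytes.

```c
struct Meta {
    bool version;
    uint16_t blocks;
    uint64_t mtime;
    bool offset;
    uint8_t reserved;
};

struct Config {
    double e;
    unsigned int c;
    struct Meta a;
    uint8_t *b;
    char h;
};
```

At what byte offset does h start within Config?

Meta: version at 0 (size 1, align 1) → ends 1; pad 1 to align 2 for blocks; blocks at 2 (size 2, align 2) → ends 4; pad 4 to align 8 for mtime; mtime at 8 (size 8, align 8) → ends 16; offset at 16 (size 1, align 1) → ends 17; reserved at 17 (size 1, align 1) → ends 18; tail pad 6 to reach multiple of 8; total 24 bytes, alignment 8
e at 0 (size 8, align 8) → ends 8
c at 8 (size 4, align 4) → ends 12
pad 4 to align 8 for a
a at 16 (size 24, align 8) → ends 40
b at 40 (size 8, align 8) → ends 48
h at 48 (size 1, align 1) → ends 49

48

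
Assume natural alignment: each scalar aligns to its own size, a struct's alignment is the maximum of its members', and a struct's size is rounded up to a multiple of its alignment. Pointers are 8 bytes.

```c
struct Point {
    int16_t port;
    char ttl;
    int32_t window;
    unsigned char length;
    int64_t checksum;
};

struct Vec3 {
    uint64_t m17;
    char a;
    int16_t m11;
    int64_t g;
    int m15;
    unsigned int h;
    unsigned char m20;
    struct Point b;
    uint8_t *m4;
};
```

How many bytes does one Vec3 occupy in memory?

72

Point: 0..2  port  (2B, 2-aligned); 2..3  ttl  (1B, 1-aligned); 3..4  -- padding (1B); 4..8  window  (4B, 4-aligned); 8..9  length  (1B, 1-aligned); 9..16  -- padding (7B); 16..24  checksum  (8B, 8-aligned); sizeof = 24, alignof = 8
0..8  m17  (8B, 8-aligned)
8..9  a  (1B, 1-aligned)
9..10  -- padding (1B)
10..12  m11  (2B, 2-aligned)
12..16  -- padding (4B)
16..24  g  (8B, 8-aligned)
24..28  m15  (4B, 4-aligned)
28..32  h  (4B, 4-aligned)
32..33  m20  (1B, 1-aligned)
33..40  -- padding (7B)
40..64  b  (24B, 8-aligned)
64..72  m4  (8B, 8-aligned)
sizeof = 72, alignof = 8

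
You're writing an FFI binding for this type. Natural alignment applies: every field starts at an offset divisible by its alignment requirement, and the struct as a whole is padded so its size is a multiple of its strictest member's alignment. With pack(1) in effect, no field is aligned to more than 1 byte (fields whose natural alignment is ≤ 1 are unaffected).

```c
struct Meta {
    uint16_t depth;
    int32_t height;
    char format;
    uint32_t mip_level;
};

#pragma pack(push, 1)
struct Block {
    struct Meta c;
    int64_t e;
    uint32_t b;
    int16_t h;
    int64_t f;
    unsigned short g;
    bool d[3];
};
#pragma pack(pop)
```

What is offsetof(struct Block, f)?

Meta: @0: depth [2B, align 2] → 2; +2 pad (align 4); @4: height [4B, align 4] → 8; @8: format [1B, align 1] → 9; +3 pad (align 4); @12: mip_level [4B, align 4] → 16; size 16, align 4
@0: c [16B, align 1] → 16
@16: e [8B, align 1] → 24
@24: b [4B, align 1] → 28
@28: h [2B, align 1] → 30
@30: f [8B, align 1] → 38

30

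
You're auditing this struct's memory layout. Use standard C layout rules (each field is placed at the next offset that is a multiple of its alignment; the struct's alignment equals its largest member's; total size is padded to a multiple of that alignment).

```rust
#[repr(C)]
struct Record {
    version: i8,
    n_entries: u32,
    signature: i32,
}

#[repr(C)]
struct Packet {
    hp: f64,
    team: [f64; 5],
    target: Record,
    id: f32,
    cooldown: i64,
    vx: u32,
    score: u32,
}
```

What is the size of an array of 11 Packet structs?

Record: version at 0 (size 1, align 1) → ends 1; pad 3 to align 4 for n_entries; n_entries at 4 (size 4, align 4) → ends 8; signature at 8 (size 4, align 4) → ends 12; total 12 bytes, alignment 4
hp at 0 (size 8, align 8) → ends 8
team at 8 (size 40, align 8) → ends 48
target at 48 (size 12, align 4) → ends 60
id at 60 (size 4, align 4) → ends 64
cooldown at 64 (size 8, align 8) → ends 72
vx at 72 (size 4, align 4) → ends 76
score at 76 (size 4, align 4) → ends 80
total 80 bytes, alignment 8
array of 11: 11 × 80 = 880

880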